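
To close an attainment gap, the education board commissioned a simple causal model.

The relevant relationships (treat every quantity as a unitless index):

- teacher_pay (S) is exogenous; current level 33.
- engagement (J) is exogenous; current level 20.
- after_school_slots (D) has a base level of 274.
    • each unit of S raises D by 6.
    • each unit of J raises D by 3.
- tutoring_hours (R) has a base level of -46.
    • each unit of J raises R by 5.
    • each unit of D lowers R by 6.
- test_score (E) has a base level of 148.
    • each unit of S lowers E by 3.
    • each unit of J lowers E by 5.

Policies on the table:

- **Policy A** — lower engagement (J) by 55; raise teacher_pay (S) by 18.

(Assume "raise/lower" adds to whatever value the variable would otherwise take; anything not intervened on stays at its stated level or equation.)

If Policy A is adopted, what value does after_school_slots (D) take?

Policy A (J − 55, S + 18):
  S = 33 + 18 = 51
  J = 20 − 55 = -35
  D = 274 + 6·51 + 3·(-35) = 475

475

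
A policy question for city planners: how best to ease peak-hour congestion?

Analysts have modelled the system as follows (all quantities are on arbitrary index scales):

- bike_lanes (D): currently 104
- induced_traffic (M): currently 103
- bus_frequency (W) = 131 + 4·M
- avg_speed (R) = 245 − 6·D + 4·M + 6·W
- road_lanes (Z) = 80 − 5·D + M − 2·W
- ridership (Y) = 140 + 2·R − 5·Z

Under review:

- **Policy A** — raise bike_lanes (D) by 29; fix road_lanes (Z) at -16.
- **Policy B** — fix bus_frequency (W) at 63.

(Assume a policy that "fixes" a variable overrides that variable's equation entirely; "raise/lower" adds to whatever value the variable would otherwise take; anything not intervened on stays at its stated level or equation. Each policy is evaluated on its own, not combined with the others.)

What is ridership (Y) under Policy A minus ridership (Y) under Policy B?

Policy A (D + 29, Z := -16):
  D = 104 + 29 = 133
  M = 103
  W = 131 + 4·103 = 543
  R = 245 − 6·133 + 4·103 + 6·543 = 3117
  Z = -16
  Y = 140 + 2·3117 − 5·(-16) = 6454
Policy B (W := 63):
  D = 104
  M = 103
  W = 63
  R = 245 − 6·104 + 4·103 + 6·63 = 411
  Z = 80 − 5·104 + 103 − 2·63 = -463
  Y = 140 + 2·411 − 5·(-463) = 3277
Y: 6454 − 3277 = 3177

3177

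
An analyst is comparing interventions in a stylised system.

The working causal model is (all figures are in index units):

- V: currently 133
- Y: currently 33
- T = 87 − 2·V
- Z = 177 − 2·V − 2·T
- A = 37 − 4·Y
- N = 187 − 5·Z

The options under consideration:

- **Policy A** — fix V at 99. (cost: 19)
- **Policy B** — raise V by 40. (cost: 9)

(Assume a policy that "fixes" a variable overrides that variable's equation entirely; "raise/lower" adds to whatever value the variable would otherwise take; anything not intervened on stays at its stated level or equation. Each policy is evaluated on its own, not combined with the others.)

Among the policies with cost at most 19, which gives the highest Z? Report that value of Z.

Policy A (V := 99):
  V = 99
  T = 87 − 2·99 = -111
  Z = 177 − 2·99 − 2·(-111) = 201
Policy B (V + 40):
  V = 133 + 40 = 173
  T = 87 − 2·173 = -259
  Z = 177 − 2·173 − 2·(-259) = 349
Comparing — Policy A: Z=201, Policy B: Z=349. Highest is 349 (Policy B).

349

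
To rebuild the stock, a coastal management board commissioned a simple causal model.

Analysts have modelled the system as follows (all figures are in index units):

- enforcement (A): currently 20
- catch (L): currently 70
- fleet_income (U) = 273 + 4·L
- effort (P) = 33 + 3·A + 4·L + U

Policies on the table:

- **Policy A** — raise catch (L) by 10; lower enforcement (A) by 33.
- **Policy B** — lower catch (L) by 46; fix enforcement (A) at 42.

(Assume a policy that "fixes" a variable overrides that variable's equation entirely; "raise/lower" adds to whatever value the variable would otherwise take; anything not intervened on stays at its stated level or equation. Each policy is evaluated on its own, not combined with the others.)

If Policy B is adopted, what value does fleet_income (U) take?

Policy B (L − 46, A := 42):
  L = 70 − 46 = 24
  U = 273 + 4·24 = 369

369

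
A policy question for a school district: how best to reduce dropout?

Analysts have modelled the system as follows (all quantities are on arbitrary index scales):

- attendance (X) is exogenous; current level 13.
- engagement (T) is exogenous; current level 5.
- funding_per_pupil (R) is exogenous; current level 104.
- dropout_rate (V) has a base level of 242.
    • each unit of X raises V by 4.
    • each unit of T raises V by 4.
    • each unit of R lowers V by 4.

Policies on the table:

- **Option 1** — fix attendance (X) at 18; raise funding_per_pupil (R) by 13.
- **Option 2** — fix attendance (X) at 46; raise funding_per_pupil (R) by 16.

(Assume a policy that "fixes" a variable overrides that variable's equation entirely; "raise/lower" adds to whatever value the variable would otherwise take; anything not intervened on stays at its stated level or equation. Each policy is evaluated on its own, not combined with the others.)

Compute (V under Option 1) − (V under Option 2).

Option 1 (X := 18, R + 13):
  X = 18
  T = 5
  R = 104 + 13 = 117
  V = 242 + 4·18 + 4·5 − 4·117 = -134
Option 2 (X := 46, R + 16):
  X = 46
  T = 5
  R = 104 + 16 = 120
  V = 242 + 4·46 + 4·5 − 4·120 = -34
V: -134 − (-34) = -100

-100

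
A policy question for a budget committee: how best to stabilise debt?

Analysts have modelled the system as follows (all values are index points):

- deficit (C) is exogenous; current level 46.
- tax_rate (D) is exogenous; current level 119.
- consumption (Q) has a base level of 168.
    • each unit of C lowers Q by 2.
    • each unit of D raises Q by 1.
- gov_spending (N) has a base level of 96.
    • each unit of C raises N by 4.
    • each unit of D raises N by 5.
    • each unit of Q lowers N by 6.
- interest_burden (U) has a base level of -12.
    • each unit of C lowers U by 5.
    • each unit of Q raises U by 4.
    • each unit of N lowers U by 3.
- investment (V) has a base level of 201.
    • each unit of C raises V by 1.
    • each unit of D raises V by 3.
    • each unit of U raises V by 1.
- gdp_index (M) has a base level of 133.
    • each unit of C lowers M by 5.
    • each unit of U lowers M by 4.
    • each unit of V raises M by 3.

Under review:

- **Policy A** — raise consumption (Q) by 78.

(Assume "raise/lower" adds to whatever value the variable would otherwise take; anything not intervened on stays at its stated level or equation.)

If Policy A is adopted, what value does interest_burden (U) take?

Policy A (Q + 78):
  C = 46
  D = 119
  Q = 168 − 2·46 + 119 (+78 from intervention) = 273
  N = 96 + 4·46 + 5·119 − 6·273 = -763
  U = -12 − 5·46 + 4·273 − 3·(-763) = 3139

3139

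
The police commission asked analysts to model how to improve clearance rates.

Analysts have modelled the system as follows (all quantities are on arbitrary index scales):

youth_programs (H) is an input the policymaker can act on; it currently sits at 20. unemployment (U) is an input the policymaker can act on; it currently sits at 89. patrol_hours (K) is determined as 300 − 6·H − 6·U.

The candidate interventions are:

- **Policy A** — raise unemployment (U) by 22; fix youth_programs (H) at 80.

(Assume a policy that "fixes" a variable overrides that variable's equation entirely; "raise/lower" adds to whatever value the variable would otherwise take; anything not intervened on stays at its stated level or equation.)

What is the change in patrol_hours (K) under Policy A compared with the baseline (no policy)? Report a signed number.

-492

Baseline:
  H = 20
  U = 89
  K = 300 − 6·20 − 6·89 = -354
Policy A (U + 22, H := 80):
  H = 80
  U = 89 + 22 = 111
  K = 300 − 6·80 − 6·111 = -846
Change in K: -846 − (-354) = -492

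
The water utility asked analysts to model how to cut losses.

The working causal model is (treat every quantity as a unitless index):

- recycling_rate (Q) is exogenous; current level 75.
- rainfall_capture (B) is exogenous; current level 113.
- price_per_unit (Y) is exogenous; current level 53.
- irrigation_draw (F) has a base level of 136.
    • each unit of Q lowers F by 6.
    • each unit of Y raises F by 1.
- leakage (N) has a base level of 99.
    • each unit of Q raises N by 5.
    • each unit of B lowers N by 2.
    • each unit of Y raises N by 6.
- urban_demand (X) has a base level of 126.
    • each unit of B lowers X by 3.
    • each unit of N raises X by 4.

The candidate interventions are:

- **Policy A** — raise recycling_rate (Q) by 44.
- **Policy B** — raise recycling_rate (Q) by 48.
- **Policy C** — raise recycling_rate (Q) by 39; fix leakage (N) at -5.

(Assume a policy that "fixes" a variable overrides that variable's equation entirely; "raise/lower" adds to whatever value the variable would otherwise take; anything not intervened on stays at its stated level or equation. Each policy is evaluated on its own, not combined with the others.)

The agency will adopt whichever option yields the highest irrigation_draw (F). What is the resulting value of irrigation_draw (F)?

-495

Policy A (Q + 44):
  Q = 75 + 44 = 119
  Y = 53
  F = 136 − 6·119 + 53 = -525
Policy B (Q + 48):
  Q = 75 + 48 = 123
  Y = 53
  F = 136 − 6·123 + 53 = -549
Policy C (Q + 39, N := -5):
  Q = 75 + 39 = 114
  Y = 53
  F = 136 − 6·114 + 53 = -495
Comparing — Policy A: F=-525, Policy B: F=-549, Policy C: F=-495. Highest is -495 (Policy C).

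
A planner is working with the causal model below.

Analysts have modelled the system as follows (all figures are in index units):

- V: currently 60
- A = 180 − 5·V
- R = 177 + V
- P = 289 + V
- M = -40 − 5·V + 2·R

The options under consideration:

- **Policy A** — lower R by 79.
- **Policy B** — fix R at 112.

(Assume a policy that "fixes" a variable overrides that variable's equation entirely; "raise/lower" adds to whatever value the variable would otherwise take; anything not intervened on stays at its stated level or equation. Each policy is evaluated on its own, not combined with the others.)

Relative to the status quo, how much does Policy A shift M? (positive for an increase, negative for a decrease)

Baseline:
  V = 60
  R = 177 + 60 = 237
  M = -40 − 5·60 + 2·237 = 134
Policy A (R − 79):
  V = 60
  R = 177 + 60 (−79 from intervention) = 158
  M = -40 − 5·60 + 2·158 = -24
Change in M: -24 − 134 = -158

-158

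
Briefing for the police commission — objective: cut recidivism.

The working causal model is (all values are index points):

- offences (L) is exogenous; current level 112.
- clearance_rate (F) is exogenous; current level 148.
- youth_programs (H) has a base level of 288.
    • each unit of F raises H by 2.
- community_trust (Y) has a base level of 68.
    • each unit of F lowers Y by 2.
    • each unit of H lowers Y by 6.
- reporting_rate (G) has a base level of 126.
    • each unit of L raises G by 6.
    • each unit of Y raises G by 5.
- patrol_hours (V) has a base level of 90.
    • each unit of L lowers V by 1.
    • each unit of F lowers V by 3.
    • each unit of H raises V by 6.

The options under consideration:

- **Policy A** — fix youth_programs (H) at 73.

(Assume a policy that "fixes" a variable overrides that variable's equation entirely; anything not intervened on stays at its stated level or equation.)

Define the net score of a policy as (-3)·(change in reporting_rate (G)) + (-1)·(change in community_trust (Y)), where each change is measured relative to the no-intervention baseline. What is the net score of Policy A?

-49056

Baseline:
  L = 112
  F = 148
  H = 288 + 2·148 = 584
  Y = 68 − 2·148 − 6·584 = -3732
  G = 126 + 6·112 + 5·(-3732) = -17862
Policy A (H := 73):
  L = 112
  F = 148
  H = 73
  Y = 68 − 2·148 − 6·73 = -666
  G = 126 + 6·112 + 5·(-666) = -2532
ΔG = -2532 − (-17862) = 15330; ΔY = -666 − (-3732) = 3066
Score = (-3)·15330 + (-1)·3066 = -49056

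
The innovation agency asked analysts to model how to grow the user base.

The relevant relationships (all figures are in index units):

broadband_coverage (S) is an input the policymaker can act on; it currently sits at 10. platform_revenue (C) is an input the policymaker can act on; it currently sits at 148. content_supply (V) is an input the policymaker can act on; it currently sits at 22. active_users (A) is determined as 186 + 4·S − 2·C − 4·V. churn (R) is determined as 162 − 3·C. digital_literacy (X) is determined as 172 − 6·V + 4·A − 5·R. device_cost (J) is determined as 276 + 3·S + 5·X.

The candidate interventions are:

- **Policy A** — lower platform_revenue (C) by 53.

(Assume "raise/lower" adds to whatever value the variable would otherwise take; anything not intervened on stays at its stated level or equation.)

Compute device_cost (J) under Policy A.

Policy A (C − 53):
  S = 10
  C = 148 − 53 = 95
  V = 22
  A = 186 + 4·10 − 2·95 − 4·22 = -52
  R = 162 − 3·95 = -123
  X = 172 − 6·22 + 4·(-52) − 5·(-123) = 447
  J = 276 + 3·10 + 5·447 = 2541

2541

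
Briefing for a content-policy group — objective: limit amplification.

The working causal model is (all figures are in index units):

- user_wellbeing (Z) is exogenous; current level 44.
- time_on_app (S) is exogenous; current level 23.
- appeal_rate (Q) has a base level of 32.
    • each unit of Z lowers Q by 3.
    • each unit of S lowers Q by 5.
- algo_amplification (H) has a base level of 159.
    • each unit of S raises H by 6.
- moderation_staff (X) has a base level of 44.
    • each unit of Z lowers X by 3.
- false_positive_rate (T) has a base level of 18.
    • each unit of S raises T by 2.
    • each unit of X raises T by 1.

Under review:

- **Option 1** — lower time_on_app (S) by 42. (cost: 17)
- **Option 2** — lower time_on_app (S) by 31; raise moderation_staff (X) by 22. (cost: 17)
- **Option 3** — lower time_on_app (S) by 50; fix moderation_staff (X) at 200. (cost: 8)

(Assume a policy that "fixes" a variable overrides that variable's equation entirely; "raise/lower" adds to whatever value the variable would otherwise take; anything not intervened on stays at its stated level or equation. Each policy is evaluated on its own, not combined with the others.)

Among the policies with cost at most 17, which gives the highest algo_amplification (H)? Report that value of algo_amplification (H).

111

Option 1 (S − 42):
  S = 23 − 42 = -19
  H = 159 + 6·(-19) = 45
Option 2 (S − 31, X + 22):
  S = 23 − 31 = -8
  H = 159 + 6·(-8) = 111
Option 3 (S − 50, X := 200):
  S = 23 − 50 = -27
  H = 159 + 6·(-27) = -3
Comparing — Option 1: H=45, Option 2: H=111, Option 3: H=-3. Highest is 111 (Option 2).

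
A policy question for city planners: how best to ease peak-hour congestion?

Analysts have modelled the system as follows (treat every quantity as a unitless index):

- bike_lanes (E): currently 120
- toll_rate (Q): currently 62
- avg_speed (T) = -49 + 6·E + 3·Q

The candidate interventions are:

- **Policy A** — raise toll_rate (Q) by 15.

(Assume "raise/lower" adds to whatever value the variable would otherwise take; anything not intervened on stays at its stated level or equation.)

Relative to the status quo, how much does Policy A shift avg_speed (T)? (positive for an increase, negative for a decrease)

45

Baseline:
  E = 120
  Q = 62
  T = -49 + 6·120 + 3·62 = 857
Policy A (Q + 15):
  E = 120
  Q = 62 + 15 = 77
  T = -49 + 6·120 + 3·77 = 902
Change in T: 902 − 857 = 45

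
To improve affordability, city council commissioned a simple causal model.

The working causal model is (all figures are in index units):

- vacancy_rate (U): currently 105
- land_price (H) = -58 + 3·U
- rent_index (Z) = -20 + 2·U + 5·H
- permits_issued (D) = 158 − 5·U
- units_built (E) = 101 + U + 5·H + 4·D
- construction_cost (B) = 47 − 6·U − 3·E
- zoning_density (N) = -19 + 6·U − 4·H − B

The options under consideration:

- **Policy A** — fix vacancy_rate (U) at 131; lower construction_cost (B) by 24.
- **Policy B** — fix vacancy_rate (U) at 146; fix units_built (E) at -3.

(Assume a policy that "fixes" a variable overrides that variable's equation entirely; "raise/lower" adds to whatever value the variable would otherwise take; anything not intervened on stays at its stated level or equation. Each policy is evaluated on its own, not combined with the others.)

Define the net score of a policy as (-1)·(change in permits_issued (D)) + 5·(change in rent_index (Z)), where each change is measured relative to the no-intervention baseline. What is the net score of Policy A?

2340

Baseline:
  U = 105
  H = -58 + 3·105 = 257
  Z = -20 + 2·105 + 5·257 = 1475
  D = 158 − 5·105 = -367
Policy A (U := 131, B − 24):
  U = 131
  H = -58 + 3·131 = 335
  Z = -20 + 2·131 + 5·335 = 1917
  D = 158 − 5·131 = -497
ΔD = -497 − (-367) = -130; ΔZ = 1917 − 1475 = 442
Score = (-1)·(-130) + 5·442 = 2340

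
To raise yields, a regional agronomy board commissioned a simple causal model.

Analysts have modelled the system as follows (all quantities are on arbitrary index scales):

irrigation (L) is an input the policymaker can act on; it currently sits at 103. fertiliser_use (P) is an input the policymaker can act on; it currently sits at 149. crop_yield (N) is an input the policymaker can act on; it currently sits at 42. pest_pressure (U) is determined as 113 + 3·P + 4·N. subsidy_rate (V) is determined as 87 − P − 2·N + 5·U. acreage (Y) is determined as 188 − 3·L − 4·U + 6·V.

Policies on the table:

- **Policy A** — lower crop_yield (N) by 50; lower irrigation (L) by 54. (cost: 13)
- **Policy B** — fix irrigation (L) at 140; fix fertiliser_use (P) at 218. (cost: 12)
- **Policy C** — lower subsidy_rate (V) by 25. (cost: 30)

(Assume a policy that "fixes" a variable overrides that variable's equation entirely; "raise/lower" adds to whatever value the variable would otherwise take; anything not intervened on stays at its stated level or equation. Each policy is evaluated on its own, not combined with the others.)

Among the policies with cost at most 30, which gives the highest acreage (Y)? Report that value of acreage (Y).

Policy A (N − 50, L − 54):
  L = 103 − 54 = 49
  P = 149
  N = 42 − 50 = -8
  U = 113 + 3·149 + 4·(-8) = 528
  V = 87 − 149 − 2·(-8) + 5·528 = 2594
  Y = 188 − 3·49 − 4·528 + 6·2594 = 13493
Policy B (L := 140, P := 218):
  L = 140
  P = 218
  N = 42
  U = 113 + 3·218 + 4·42 = 935
  V = 87 − 218 − 2·42 + 5·935 = 4460
  Y = 188 − 3·140 − 4·935 + 6·4460 = 22788
Policy C (V − 25):
  L = 103
  P = 149
  N = 42
  U = 113 + 3·149 + 4·42 = 728
  V = 87 − 149 − 2·42 + 5·728 (−25 from intervention) = 3469
  Y = 188 − 3·103 − 4·728 + 6·3469 = 17781
Comparing — Policy A: Y=13493, Policy B: Y=22788, Policy C: Y=17781. Highest is 22788 (Policy B).

22788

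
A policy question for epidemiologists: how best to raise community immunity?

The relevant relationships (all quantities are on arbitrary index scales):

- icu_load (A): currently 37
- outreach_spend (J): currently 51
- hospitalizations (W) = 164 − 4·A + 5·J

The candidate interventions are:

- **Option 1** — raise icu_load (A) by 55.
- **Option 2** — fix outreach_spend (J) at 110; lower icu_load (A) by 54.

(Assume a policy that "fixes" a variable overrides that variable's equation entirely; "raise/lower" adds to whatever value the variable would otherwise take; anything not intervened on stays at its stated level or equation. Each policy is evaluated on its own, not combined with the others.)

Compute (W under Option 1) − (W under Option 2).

-731

Option 1 (A + 55):
  A = 37 + 55 = 92
  J = 51
  W = 164 − 4·92 + 5·51 = 51
Option 2 (J := 110, A − 54):
  A = 37 − 54 = -17
  J = 110
  W = 164 − 4·(-17) + 5·110 = 782
W: 51 − 782 = -731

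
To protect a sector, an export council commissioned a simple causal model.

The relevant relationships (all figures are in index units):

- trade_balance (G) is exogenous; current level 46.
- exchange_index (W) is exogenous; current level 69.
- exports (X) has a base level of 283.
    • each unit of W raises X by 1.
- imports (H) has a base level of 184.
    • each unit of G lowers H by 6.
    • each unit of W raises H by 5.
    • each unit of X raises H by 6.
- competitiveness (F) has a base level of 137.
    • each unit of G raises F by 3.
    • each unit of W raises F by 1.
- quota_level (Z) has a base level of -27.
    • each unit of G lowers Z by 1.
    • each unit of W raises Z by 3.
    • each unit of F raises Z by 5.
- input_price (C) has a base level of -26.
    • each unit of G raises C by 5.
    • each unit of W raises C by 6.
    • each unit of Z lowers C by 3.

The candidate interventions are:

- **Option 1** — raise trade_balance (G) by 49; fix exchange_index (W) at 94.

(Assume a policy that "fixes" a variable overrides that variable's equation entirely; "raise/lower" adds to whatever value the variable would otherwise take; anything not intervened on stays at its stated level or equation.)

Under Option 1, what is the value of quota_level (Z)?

2740

Option 1 (G + 49, W := 94):
  G = 46 + 49 = 95
  W = 94
  F = 137 + 3·95 + 94 = 516
  Z = -27 − 95 + 3·94 + 5·516 = 2740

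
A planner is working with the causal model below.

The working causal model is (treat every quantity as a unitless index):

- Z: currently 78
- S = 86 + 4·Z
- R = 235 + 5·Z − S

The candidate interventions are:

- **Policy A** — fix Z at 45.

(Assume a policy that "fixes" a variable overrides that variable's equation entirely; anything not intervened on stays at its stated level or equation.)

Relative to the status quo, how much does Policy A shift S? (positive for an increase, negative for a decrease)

Baseline:
  Z = 78
  S = 86 + 4·78 = 398
Policy A (Z := 45):
  Z = 45
  S = 86 + 4·45 = 266
Change in S: 266 − 398 = -132

-132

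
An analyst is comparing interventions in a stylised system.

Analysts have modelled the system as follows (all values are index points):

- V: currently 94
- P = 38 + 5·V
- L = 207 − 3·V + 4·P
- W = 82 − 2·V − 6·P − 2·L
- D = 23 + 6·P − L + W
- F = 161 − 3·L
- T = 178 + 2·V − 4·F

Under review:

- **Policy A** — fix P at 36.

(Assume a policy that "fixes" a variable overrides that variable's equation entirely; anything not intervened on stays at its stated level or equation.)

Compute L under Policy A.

69

Policy A (P := 36):
  V = 94
  P = 36
  L = 207 − 3·94 + 4·36 = 69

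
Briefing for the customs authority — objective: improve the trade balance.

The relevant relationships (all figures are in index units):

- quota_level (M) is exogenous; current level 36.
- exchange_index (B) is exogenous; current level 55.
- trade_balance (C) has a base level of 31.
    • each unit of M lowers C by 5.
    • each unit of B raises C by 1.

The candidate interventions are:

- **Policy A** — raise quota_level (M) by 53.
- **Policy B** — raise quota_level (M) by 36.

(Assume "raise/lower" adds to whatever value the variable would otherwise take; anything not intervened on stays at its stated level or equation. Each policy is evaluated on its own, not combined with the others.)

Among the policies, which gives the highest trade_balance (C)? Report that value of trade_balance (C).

Policy A (M + 53):
  M = 36 + 53 = 89
  B = 55
  C = 31 − 5·89 + 55 = -359
Policy B (M + 36):
  M = 36 + 36 = 72
  B = 55
  C = 31 − 5·72 + 55 = -274
Comparing — Policy A: C=-359, Policy B: C=-274. Highest is -274 (Policy B).

-274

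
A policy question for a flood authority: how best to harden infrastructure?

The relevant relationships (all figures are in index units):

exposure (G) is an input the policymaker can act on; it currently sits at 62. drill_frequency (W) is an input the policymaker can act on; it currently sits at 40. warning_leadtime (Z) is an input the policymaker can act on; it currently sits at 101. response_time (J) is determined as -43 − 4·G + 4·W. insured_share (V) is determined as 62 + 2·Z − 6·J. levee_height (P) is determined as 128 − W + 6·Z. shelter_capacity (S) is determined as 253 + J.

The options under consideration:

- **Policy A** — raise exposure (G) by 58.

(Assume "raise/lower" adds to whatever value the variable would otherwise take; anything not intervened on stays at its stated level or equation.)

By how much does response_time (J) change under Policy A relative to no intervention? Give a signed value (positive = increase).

Baseline:
  G = 62
  W = 40
  J = -43 − 4·62 + 4·40 = -131
Policy A (G + 58):
  G = 62 + 58 = 120
  W = 40
  J = -43 − 4·120 + 4·40 = -363
Change in J: -363 − (-131) = -232

-232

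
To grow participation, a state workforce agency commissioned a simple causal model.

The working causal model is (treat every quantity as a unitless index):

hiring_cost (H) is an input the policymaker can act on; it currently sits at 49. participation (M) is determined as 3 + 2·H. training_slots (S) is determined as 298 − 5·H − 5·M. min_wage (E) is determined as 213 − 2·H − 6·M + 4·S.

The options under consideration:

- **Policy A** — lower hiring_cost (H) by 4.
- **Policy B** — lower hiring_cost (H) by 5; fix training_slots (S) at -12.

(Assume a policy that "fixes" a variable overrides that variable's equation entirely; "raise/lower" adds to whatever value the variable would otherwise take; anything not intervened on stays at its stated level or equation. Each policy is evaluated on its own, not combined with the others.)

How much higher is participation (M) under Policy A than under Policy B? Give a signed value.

2

Policy A (H − 4):
  H = 49 − 4 = 45
  M = 3 + 2·45 = 93
Policy B (H − 5, S := -12):
  H = 49 − 5 = 44
  M = 3 + 2·44 = 91
M: 93 − 91 = 2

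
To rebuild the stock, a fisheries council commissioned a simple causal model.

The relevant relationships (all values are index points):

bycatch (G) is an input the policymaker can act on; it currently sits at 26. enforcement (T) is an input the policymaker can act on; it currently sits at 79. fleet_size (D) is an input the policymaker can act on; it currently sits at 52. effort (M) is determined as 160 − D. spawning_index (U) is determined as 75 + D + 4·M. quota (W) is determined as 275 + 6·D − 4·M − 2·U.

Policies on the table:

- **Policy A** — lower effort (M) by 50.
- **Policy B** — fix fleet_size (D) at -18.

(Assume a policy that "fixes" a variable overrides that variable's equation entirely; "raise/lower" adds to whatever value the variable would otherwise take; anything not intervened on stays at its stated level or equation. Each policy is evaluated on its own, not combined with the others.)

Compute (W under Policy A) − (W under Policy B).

1720

Policy A (M − 50):
  D = 52
  M = 160 − 52 (−50 from intervention) = 58
  U = 75 + 52 + 4·58 = 359
  W = 275 + 6·52 − 4·58 − 2·359 = -363
Policy B (D := -18):
  D = -18
  M = 160 − (-18) = 178
  U = 75 + (-18) + 4·178 = 769
  W = 275 + 6·(-18) − 4·178 − 2·769 = -2083
W: -363 − (-2083) = 1720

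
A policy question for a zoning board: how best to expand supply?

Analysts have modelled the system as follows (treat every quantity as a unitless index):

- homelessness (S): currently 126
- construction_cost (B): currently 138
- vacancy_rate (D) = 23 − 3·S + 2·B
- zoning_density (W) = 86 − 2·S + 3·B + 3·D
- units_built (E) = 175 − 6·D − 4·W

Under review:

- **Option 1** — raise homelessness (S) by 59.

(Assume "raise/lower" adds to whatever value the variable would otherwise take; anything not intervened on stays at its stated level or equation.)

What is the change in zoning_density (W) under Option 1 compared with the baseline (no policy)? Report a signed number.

Baseline:
  S = 126
  B = 138
  D = 23 − 3·126 + 2·138 = -79
  W = 86 − 2·126 + 3·138 + 3·(-79) = 11
Option 1 (S + 59):
  S = 126 + 59 = 185
  B = 138
  D = 23 − 3·185 + 2·138 = -256
  W = 86 − 2·185 + 3·138 + 3·(-256) = -638
Change in W: -638 − 11 = -649

-649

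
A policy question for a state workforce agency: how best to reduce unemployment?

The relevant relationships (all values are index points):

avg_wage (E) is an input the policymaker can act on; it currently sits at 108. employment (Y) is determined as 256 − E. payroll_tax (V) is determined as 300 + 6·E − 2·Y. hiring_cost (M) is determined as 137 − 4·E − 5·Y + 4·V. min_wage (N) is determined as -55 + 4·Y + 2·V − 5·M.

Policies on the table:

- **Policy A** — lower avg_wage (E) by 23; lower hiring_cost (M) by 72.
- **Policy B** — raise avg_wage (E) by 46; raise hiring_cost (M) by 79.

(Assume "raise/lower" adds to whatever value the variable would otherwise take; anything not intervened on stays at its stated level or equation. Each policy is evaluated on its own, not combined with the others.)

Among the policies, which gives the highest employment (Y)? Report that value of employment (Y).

171

Policy A (E − 23, M − 72):
  E = 108 − 23 = 85
  Y = 256 − 85 = 171
Policy B (E + 46, M + 79):
  E = 108 + 46 = 154
  Y = 256 − 154 = 102
Comparing — Policy A: Y=171, Policy B: Y=102. Highest is 171 (Policy A).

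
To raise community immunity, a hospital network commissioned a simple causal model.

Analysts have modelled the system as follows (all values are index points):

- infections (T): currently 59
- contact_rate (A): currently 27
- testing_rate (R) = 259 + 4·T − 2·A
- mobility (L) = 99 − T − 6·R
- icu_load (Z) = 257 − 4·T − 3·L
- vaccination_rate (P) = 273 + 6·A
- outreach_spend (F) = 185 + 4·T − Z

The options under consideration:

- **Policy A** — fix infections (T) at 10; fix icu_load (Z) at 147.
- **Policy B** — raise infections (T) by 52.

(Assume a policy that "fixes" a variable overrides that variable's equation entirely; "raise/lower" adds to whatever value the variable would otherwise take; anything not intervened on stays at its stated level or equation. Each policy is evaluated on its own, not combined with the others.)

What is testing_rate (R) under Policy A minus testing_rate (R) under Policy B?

Policy A (T := 10, Z := 147):
  T = 10
  A = 27
  R = 259 + 4·10 − 2·27 = 245
Policy B (T + 52):
  T = 59 + 52 = 111
  A = 27
  R = 259 + 4·111 − 2·27 = 649
R: 245 − 649 = -404

-404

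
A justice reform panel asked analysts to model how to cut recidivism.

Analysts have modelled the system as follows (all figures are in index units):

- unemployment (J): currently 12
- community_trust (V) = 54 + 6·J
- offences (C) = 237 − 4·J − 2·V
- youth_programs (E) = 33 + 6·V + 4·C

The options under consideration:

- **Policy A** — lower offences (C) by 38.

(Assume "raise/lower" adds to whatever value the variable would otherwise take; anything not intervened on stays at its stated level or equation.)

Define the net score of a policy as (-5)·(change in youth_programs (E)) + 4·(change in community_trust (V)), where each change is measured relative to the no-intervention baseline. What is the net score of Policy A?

760

Baseline:
  J = 12
  V = 54 + 6·12 = 126
  C = 237 − 4·12 − 2·126 = -63
  E = 33 + 6·126 + 4·(-63) = 537
Policy A (C − 38):
  J = 12
  V = 54 + 6·12 = 126
  C = 237 − 4·12 − 2·126 (−38 from intervention) = -101
  E = 33 + 6·126 + 4·(-101) = 385
ΔE = 385 − 537 = -152; ΔV = 126 − 126 = 0
Score = (-5)·(-152) + 4·0 = 760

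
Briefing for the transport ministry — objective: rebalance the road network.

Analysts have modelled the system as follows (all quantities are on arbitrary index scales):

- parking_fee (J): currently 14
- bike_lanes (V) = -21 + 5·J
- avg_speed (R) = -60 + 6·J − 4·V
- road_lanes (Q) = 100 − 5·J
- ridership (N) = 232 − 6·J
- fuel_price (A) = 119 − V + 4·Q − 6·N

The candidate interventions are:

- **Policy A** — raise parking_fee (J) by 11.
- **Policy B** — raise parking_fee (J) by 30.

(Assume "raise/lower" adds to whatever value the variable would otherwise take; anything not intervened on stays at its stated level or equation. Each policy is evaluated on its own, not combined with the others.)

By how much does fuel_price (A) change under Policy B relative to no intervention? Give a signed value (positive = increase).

Baseline:
  J = 14
  V = -21 + 5·14 = 49
  Q = 100 − 5·14 = 30
  N = 232 − 6·14 = 148
  A = 119 − 49 + 4·30 − 6·148 = -698
Policy B (J + 30):
  J = 14 + 30 = 44
  V = -21 + 5·44 = 199
  Q = 100 − 5·44 = -120
  N = 232 − 6·44 = -32
  A = 119 − 199 + 4·(-120) − 6·(-32) = -368
Change in A: -368 − (-698) = 330

330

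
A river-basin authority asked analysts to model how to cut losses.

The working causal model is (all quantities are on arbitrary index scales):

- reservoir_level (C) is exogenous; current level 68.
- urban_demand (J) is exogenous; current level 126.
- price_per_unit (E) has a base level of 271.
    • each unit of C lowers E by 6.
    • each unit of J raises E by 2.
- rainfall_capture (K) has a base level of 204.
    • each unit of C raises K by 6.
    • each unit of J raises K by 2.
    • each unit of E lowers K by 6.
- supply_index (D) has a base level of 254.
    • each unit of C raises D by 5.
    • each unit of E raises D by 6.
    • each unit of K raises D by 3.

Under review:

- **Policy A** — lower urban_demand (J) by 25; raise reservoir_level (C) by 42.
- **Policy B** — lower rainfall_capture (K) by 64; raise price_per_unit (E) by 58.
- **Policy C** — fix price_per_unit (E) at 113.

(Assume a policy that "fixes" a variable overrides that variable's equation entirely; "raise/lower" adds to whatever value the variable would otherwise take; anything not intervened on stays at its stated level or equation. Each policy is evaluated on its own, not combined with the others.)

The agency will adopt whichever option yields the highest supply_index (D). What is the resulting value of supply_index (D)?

Policy A (J − 25, C + 42):
  C = 68 + 42 = 110
  J = 126 − 25 = 101
  E = 271 − 6·110 + 2·101 = -187
  K = 204 + 6·110 + 2·101 − 6·(-187) = 2188
  D = 254 + 5·110 + 6·(-187) + 3·2188 = 6246
Policy B (K − 64, E + 58):
  C = 68
  J = 126
  E = 271 − 6·68 + 2·126 (+58 from intervention) = 173
  K = 204 + 6·68 + 2·126 − 6·173 (−64 from intervention) = -238
  D = 254 + 5·68 + 6·173 + 3·(-238) = 918
Policy C (E := 113):
  C = 68
  J = 126
  E = 113
  K = 204 + 6·68 + 2·126 − 6·113 = 186
  D = 254 + 5·68 + 6·113 + 3·186 = 1830
Comparing — Policy A: D=6246, Policy B: D=918, Policy C: D=1830. Highest is 6246 (Policy A).

6246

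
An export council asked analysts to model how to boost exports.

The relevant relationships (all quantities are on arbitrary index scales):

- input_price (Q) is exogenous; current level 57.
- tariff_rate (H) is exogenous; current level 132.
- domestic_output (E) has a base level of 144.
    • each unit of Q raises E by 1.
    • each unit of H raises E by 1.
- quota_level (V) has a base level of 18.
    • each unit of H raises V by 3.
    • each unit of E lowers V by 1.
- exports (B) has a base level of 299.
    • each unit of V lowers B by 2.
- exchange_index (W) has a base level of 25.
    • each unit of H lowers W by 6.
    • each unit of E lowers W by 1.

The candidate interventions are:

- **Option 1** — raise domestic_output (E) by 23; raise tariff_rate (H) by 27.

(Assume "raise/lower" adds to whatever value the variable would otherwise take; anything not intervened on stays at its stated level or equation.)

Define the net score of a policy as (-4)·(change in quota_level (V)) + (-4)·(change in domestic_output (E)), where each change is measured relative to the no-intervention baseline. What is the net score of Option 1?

Baseline:
  Q = 57
  H = 132
  E = 144 + 57 + 132 = 333
  V = 18 + 3·132 − 333 = 81
Option 1 (E + 23, H + 27):
  Q = 57
  H = 132 + 27 = 159
  E = 144 + 57 + 159 (+23 from intervention) = 383
  V = 18 + 3·159 − 383 = 112
ΔV = 112 − 81 = 31; ΔE = 383 − 333 = 50
Score = (-4)·31 + (-4)·50 = -324

-324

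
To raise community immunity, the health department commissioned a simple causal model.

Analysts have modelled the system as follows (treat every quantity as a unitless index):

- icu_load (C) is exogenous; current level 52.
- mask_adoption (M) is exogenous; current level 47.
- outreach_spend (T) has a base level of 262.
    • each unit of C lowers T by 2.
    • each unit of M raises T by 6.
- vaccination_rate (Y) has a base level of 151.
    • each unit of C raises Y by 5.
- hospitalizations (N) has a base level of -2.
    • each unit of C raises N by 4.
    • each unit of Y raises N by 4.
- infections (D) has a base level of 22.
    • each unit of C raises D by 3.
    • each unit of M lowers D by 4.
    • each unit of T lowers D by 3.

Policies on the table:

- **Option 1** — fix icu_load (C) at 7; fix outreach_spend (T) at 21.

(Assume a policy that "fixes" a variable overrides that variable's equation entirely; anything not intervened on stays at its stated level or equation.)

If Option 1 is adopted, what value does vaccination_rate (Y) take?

Option 1 (C := 7, T := 21):
  C = 7
  Y = 151 + 5·7 = 186

186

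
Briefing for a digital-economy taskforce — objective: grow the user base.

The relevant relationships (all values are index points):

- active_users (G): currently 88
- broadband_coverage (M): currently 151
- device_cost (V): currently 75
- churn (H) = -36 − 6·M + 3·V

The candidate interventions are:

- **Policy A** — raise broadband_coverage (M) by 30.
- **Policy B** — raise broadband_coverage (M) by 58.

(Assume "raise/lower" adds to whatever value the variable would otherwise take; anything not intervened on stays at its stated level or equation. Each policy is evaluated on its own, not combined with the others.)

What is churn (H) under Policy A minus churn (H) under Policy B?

Policy A (M + 30):
  M = 151 + 30 = 181
  V = 75
  H = -36 − 6·181 + 3·75 = -897
Policy B (M + 58):
  M = 151 + 58 = 209
  V = 75
  H = -36 − 6·209 + 3·75 = -1065
H: -897 − (-1065) = 168

168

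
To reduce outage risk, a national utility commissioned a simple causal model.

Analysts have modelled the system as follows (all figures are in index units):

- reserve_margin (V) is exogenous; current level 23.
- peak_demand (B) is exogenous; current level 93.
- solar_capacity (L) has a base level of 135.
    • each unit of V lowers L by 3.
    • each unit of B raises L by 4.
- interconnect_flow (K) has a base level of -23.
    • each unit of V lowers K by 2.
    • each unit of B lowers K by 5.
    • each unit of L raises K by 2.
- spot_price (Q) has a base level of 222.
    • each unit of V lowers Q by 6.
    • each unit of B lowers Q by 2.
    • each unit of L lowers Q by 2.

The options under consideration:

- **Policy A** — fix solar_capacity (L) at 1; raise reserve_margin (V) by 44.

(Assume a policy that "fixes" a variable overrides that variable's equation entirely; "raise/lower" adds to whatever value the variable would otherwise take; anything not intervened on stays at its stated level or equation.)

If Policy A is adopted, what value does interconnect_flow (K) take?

-620

Policy A (L := 1, V + 44):
  V = 23 + 44 = 67
  B = 93
  L = 1
  K = -23 − 2·67 − 5·93 + 2·1 = -620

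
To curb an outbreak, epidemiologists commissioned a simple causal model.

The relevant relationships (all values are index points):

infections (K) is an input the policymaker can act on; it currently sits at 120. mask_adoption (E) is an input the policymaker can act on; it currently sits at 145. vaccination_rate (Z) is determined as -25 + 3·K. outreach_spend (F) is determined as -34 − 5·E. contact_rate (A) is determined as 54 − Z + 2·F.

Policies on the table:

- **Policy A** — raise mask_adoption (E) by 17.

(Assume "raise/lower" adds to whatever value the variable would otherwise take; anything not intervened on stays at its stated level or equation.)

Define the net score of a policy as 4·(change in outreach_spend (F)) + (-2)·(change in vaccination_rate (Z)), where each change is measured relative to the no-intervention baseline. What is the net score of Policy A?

-340

Baseline:
  K = 120
  E = 145
  Z = -25 + 3·120 = 335
  F = -34 − 5·145 = -759
Policy A (E + 17):
  K = 120
  E = 145 + 17 = 162
  Z = -25 + 3·120 = 335
  F = -34 − 5·162 = -844
ΔF = -844 − (-759) = -85; ΔZ = 335 − 335 = 0
Score = 4·(-85) + (-2)·0 = -340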